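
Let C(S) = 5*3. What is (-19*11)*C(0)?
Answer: -3135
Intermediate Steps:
C(S) = 15
(-19*11)*C(0) = -19*11*15 = -209*15 = -3135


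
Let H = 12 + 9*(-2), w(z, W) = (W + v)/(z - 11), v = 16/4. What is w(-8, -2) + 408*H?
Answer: -46514/19 ≈ -2448.1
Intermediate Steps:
v = 4 (v = 16*(¼) = 4)
w(z, W) = (4 + W)/(-11 + z) (w(z, W) = (W + 4)/(z - 11) = (4 + W)/(-11 + z))
H = -6 (H = 12 - 18 = -6)
w(-8, -2) + 408*H = (4 - 2)/(-11 - 8) + 408*(-6) = 2/(-19) - 2448 = -1/19*2 - 2448 = -2/19 - 2448 = -46514/19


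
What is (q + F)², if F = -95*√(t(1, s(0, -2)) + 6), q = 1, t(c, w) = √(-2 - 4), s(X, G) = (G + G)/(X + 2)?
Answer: (1 - 95*√(6 + I*√6))² ≈ 53676.0 + 22014.0*I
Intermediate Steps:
s(X, G) = 2*G/(2 + X) (s(X, G) = (2*G)/(2 + X) = 2*G/(2 + X))
t(c, w) = I*√6 (t(c, w) = √(-6) = I*√6)
F = -95*√(6 + I*√6) (F = -95*√(I*√6 + 6) = -95*√(6 + I*√6) ≈ -237.32 - 46.576*I)
(q + F)² = (1 - 95*√(6 + I*√6))²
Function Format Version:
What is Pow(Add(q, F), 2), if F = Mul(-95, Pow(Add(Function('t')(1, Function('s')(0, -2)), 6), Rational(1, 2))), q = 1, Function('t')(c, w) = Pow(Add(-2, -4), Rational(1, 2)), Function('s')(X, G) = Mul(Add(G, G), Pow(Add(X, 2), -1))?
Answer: Pow(Add(1, Mul(-95, Pow(Add(6, Mul(I, Pow(6, Rational(1, 2)))), Rational(1, 2)))), 2) ≈ Add(53676., Mul(22014., I))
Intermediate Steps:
Function('s')(X, G) = Mul(2, G, Pow(Add(2, X), -1)) (Function('s')(X, G) = Mul(Mul(2, G), Pow(Add(2, X), -1)) = Mul(2, G, Pow(Add(2, X), -1)))
Function('t')(c, w) = Mul(I, Pow(6, Rational(1, 2))) (Function('t')(c, w) = Pow(-6, Rational(1, 2)) = Mul(I, Pow(6, Rational(1, 2))))
F = Mul(-95, Pow(Add(6, Mul(I, Pow(6, Rational(1, 2)))), Rational(1, 2))) (F = Mul(-95, Pow(Add(Mul(I, Pow(6, Rational(1, 2))), 6), Rational(1, 2))) = Mul(-95, Pow(Add(6, Mul(I, Pow(6, Rational(1, 2)))), Rational(1, 2))) ≈ Add(-237.32, Mul(-46.576, I)))
Pow(Add(q, F), 2) = Pow(Add(1, Mul(-95, Pow(Add(6, Mul(I, Pow(6, Rational(1, 2)))), Rational(1, 2)))), 2)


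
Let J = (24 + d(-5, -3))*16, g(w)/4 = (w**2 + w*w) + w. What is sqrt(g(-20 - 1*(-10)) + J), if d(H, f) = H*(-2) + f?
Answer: 2*sqrt(314) ≈ 35.440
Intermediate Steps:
g(w) = 4*w + 8*w**2 (g(w) = 4*((w**2 + w*w) + w) = 4*((w**2 + w**2) + w) = 4*(2*w**2 + w) = 4*(w + 2*w**2) = 4*w + 8*w**2)
d(H, f) = f - 2*H (d(H, f) = -2*H + f = f - 2*H)
J = 496 (J = (24 + (-3 - 2*(-5)))*16 = (24 + (-3 + 10))*16 = (24 + 7)*16 = 31*16 = 496)
sqrt(g(-20 - 1*(-10)) + J) = sqrt(4*(-20 - 1*(-10))*(1 + 2*(-20 - 1*(-10))) + 496) = sqrt(4*(-20 + 10)*(1 + 2*(-20 + 10)) + 496) = sqrt(4*(-10)*(1 + 2*(-10)) + 496) = sqrt(4*(-10)*(1 - 20) + 496) = sqrt(4*(-10)*(-19) + 496) = sqrt(760 + 496) = sqrt(1256) = 2*sqrt(314)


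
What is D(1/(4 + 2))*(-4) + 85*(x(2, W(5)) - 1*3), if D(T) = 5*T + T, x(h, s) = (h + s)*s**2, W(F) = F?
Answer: 14616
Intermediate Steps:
x(h, s) = s**2*(h + s)
D(T) = 6*T
D(1/(4 + 2))*(-4) + 85*(x(2, W(5)) - 1*3) = (6/(4 + 2))*(-4) + 85*(5**2*(2 + 5) - 1*3) = (6/6)*(-4) + 85*(25*7 - 3) = (6*(1/6))*(-4) + 85*(175 - 3) = 1*(-4) + 85*172 = -4 + 14620 = 14616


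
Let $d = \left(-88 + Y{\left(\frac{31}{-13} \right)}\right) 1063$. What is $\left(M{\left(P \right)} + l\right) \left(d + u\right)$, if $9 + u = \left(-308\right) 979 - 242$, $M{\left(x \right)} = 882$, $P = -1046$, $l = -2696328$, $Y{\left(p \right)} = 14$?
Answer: $1025468953470$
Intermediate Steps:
$d = -78662$ ($d = \left(-88 + 14\right) 1063 = \left(-74\right) 1063 = -78662$)
$u = -301783$ ($u = -9 - 301774 = -301783$)
$\left(M{\left(P \right)} + l\right) \left(d + u\right) = \left(882 - 2696328\right) \left(-78662 - 301783\right) = \left(-2695446\right) \left(-380445\right) = 1025468953470$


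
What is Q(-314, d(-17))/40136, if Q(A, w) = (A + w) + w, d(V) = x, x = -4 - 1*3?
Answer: -41/5017 ≈ -0.0081722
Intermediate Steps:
x = -7 (x = -4 - 3 = -7)
d(V) = -7
Q(A, w) = A + 2*w
Q(-314, d(-17))/40136 = (-314 + 2*(-7))/40136 = (-314 - 14)*(1/40136) = -328*1/40136 = -41/5017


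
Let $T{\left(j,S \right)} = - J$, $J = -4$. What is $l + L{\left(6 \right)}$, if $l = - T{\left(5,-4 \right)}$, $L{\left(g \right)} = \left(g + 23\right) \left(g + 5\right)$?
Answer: $315$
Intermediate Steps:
$L{\left(g \right)} = \left(5 + g\right) \left(23 + g\right)$ ($L{\left(g \right)} = \left(23 + g\right) \left(5 + g\right) = \left(5 + g\right) \left(23 + g\right)$)
$T{\left(j,S \right)} = 4$ ($T{\left(j,S \right)} = \left(-1\right) \left(-4\right) = 4$)
$l = -4$ ($l = \left(-1\right) 4 = -4$)
$l + L{\left(6 \right)} = -4 + \left(115 + 6^{2} + 28 \cdot 6\right) = -4 + \left(115 + 36 + 168\right) = -4 + 319 = 315$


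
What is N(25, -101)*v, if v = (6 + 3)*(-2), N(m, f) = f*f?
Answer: -183618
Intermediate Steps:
N(m, f) = f²
v = -18 (v = 9*(-2) = -18)
N(25, -101)*v = (-101)²*(-18) = 10201*(-18) = -183618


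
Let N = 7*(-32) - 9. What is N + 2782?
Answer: 2549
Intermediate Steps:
N = -233 (N = -224 - 9 = -233)
N + 2782 = -233 + 2782 = 2549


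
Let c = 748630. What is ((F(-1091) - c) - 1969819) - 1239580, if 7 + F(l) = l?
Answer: -3959127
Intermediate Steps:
F(l) = -7 + l
((F(-1091) - c) - 1969819) - 1239580 = (((-7 - 1091) - 1*748630) - 1969819) - 1239580 = ((-1098 - 748630) - 1969819) - 1239580 = (-749728 - 1969819) - 1239580 = -2719547 - 1239580 = -3959127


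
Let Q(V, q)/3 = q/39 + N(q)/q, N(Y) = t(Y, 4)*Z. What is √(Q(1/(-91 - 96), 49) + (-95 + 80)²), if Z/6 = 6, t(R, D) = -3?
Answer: √1839682/91 ≈ 14.905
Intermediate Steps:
Z = 36 (Z = 6*6 = 36)
N(Y) = -108 (N(Y) = -3*36 = -108)
Q(V, q) = -324/q + q/13 (Q(V, q) = 3*(q/39 - 108/q) = 3*(-108/q + q/39) = -324/q + q/13)
√(Q(1/(-91 - 96), 49) + (-95 + 80)²) = √((-324/49 + (1/13)*49) + (-95 + 80)²) = √((-324*1/49 + 49/13) + (-15)²) = √((-324/49 + 49/13) + 225) = √(-1811/637 + 225) = √(141514/637) = √1839682/91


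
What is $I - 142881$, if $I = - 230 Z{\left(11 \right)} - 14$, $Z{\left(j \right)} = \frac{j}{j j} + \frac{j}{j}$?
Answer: $- \frac{1574605}{11} \approx -1.4315 \cdot 10^{5}$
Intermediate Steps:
$Z{\left(j \right)} = 1 + \frac{1}{j}$ ($Z{\left(j \right)} = \frac{j}{j^{2}} + 1 = \frac{1}{j} + 1 = 1 + \frac{1}{j}$)
$I = - \frac{2914}{11}$ ($I = - 230 \frac{1 + 11}{11} - 14 = - 230 \cdot \frac{1}{11} \cdot 12 - 14 = \left(-230\right) \frac{12}{11} - 14 = - \frac{2760}{11} - 14 = - \frac{2914}{11} \approx -264.91$)
$I - 142881 = - \frac{2914}{11} - 142881 = - \frac{1574605}{11}$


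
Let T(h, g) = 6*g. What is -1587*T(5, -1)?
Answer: 9522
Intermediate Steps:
-1587*T(5, -1) = -9522*(-1) = -1587*(-6) = 9522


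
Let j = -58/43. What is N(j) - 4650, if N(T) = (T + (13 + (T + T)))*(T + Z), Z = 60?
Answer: -7626880/1849 ≈ -4124.9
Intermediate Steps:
j = -58/43 (j = -58*1/43 = -58/43 ≈ -1.3488)
N(T) = (13 + 3*T)*(60 + T) (N(T) = (T + (13 + (T + T)))*(T + 60) = (T + (13 + 2*T))*(60 + T) = (13 + 3*T)*(60 + T))
N(j) - 4650 = (780 + 3*(-58/43)² + 193*(-58/43)) - 4650 = (780 + 3*(3364/1849) - 11194/43) - 4650 = (780 + 10092/1849 - 11194/43) - 4650 = 970970/1849 - 4650 = -7626880/1849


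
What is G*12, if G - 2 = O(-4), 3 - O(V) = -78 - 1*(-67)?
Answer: 192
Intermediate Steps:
O(V) = 14 (O(V) = 3 - (-78 - 1*(-67)) = 3 - (-78 + 67) = 3 - 1*(-11) = 3 + 11 = 14)
G = 16 (G = 2 + 14 = 16)
G*12 = 16*12 = 192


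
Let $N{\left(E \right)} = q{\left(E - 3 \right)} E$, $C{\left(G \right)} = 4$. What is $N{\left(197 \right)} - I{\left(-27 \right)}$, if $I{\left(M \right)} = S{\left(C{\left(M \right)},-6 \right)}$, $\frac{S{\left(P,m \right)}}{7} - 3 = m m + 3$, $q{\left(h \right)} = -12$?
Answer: $-2658$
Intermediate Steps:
$S{\left(P,m \right)} = 42 + 7 m^{2}$ ($S{\left(P,m \right)} = 21 + 7 \left(m m + 3\right) = 21 + 7 \left(m^{2} + 3\right) = 21 + 7 \left(3 + m^{2}\right) = 21 + \left(21 + 7 m^{2}\right) = 42 + 7 m^{2}$)
$I{\left(M \right)} = 294$ ($I{\left(M \right)} = 42 + 7 \left(-6\right)^{2} = 42 + 7 \cdot 36 = 42 + 252 = 294$)
$N{\left(E \right)} = - 12 E$
$N{\left(197 \right)} - I{\left(-27 \right)} = \left(-12\right) 197 - 294 = -2364 - 294 = -2658$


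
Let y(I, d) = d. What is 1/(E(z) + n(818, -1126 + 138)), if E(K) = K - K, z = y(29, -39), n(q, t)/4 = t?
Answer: -1/3952 ≈ -0.00025304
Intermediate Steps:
n(q, t) = 4*t
z = -39
E(K) = 0
1/(E(z) + n(818, -1126 + 138)) = 1/(0 + 4*(-1126 + 138)) = 1/(0 + 4*(-988)) = 1/(0 - 3952) = 1/(-3952) = -1/3952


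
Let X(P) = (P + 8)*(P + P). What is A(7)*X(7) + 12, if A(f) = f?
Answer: 1482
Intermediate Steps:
X(P) = 2*P*(8 + P) (X(P) = (8 + P)*(2*P) = 2*P*(8 + P))
A(7)*X(7) + 12 = 7*(2*7*(8 + 7)) + 12 = 7*(2*7*15) + 12 = 7*210 + 12 = 1470 + 12 = 1482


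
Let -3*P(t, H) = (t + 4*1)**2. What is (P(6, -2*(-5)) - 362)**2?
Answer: 1406596/9 ≈ 1.5629e+5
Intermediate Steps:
P(t, H) = -(4 + t)**2/3 (P(t, H) = -(t + 4*1)**2/3 = -(t + 4)**2/3 = -(4 + t)**2/3)
(P(6, -2*(-5)) - 362)**2 = (-(4 + 6)**2/3 - 362)**2 = (-1/3*10**2 - 362)**2 = (-1/3*100 - 362)**2 = (-100/3 - 362)**2 = (-1186/3)**2 = 1406596/9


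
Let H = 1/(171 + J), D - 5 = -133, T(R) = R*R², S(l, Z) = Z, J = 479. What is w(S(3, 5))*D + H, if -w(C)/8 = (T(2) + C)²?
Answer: 112486401/650 ≈ 1.7306e+5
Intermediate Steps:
T(R) = R³
D = -128 (D = 5 - 133 = -128)
w(C) = -8*(8 + C)² (w(C) = -8*(2³ + C)² = -8*(8 + C)²)
H = 1/650 (H = 1/(171 + 479) = 1/650 ≈ 0.0015385)
w(S(3, 5))*D + H = -8*(8 + 5)²*(-128) + 1/650 = -8*13²*(-128) + 1/650 = -8*169*(-128) + 1/650 = -1352*(-128) + 1/650 = 173056 + 1/650 = 112486401/650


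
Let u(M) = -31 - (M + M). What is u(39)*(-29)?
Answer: 3161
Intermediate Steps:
u(M) = -31 - 2*M
u(39)*(-29) = (-31 - 2*39)*(-29) = (-31 - 78)*(-29) = -109*(-29) = 3161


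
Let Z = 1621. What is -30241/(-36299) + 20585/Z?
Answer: 796235576/58840679 ≈ 13.532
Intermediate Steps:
-30241/(-36299) + 20585/Z = -30241/(-36299) + 20585/1621 = -30241*(-1/36299) + 20585*(1/1621) = 30241/36299 + 20585/1621 = 796235576/58840679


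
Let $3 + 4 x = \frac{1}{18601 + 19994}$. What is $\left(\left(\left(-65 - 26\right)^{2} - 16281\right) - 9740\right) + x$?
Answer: $- \frac{684704246}{38595} \approx -17741.0$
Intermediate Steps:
$x = - \frac{28946}{38595}$ ($x = - \frac{3}{4} + \frac{1}{4 \left(18601 + 19994\right)} = - \frac{3}{4} + \frac{1}{4 \cdot 38595} = - \frac{3}{4} + \frac{1}{4} \cdot \frac{1}{38595} = - \frac{3}{4} + \frac{1}{154380} = - \frac{28946}{38595} \approx -0.74999$)
$\left(\left(\left(-65 - 26\right)^{2} - 16281\right) - 9740\right) + x = \left(\left(\left(-65 - 26\right)^{2} - 16281\right) - 9740\right) - \frac{28946}{38595} = \left(\left(\left(-91\right)^{2} - 16281\right) - 9740\right) - \frac{28946}{38595} = \left(\left(8281 - 16281\right) - 9740\right) - \frac{28946}{38595} = \left(-8000 - 9740\right) - \frac{28946}{38595} = -17740 - \frac{28946}{38595} = - \frac{684704246}{38595}$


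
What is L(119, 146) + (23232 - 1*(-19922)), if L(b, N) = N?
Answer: 43300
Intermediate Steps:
L(119, 146) + (23232 - 1*(-19922)) = 146 + (23232 - 1*(-19922)) = 146 + (23232 + 19922) = 146 + 43154 = 43300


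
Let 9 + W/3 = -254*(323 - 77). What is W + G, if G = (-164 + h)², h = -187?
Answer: -64278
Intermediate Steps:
W = -187479 (W = -27 + 3*(-254*(323 - 77)) = -27 + 3*(-254*246) = -27 + 3*(-62484) = -27 - 187452 = -187479)
G = 123201 (G = (-164 - 187)² = (-351)² = 123201)
W + G = -187479 + 123201 = -64278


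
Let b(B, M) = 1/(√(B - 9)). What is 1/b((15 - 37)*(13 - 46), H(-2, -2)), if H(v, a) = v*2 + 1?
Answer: √717 ≈ 26.777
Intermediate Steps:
H(v, a) = 1 + 2*v (H(v, a) = 2*v + 1 = 1 + 2*v)
b(B, M) = (-9 + B)^(-½) (b(B, M) = 1/(√(-9 + B)) = (-9 + B)^(-½))
1/b((15 - 37)*(13 - 46), H(-2, -2)) = 1/((-9 + (15 - 37)*(13 - 46))^(-½)) = 1/((-9 - 22*(-33))^(-½)) = 1/((-9 + 726)^(-½)) = 1/(717^(-½)) = 1/(√717/717) = √717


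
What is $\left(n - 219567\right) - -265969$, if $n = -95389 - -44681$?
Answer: $-4306$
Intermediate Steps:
$n = -50708$ ($n = -95389 + 44681 = -50708$)
$\left(n - 219567\right) - -265969 = \left(-50708 - 219567\right) - -265969 = -270275 + 265969 = -4306$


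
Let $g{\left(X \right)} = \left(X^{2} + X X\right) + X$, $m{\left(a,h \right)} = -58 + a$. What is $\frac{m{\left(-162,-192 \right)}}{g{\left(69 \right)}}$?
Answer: $- \frac{220}{9591} \approx -0.022938$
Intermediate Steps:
$g{\left(X \right)} = X + 2 X^{2}$ ($g{\left(X \right)} = \left(X^{2} + X^{2}\right) + X = 2 X^{2} + X = X + 2 X^{2}$)
$\frac{m{\left(-162,-192 \right)}}{g{\left(69 \right)}} = \frac{-58 - 162}{69 \left(1 + 2 \cdot 69\right)} = - \frac{220}{69 \left(1 + 138\right)} = - \frac{220}{69 \cdot 139} = - \frac{220}{9591}$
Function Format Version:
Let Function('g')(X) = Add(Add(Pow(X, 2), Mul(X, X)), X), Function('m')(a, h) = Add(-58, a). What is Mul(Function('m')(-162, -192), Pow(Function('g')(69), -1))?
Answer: Rational(-220, 9591) ≈ -0.022938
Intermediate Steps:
Function('g')(X) = Add(X, Mul(2, Pow(X, 2))) (Function('g')(X) = Add(Add(Pow(X, 2), Pow(X, 2)), X) = Add(Mul(2, Pow(X, 2)), X) = Add(X, Mul(2, Pow(X, 2))))
Mul(Function('m')(-162, -192), Pow(Function('g')(69), -1)) = Mul(Add(-58, -162), Pow(Mul(69, Add(1, Mul(2, 69))), -1)) = Mul(-220, Pow(Mul(69, Add(1, 138)), -1)) = Mul(-220, Pow(Mul(69, 139), -1)) = Mul(-220, Pow(9591, -1)) = Mul(-220, Rational(1, 9591)) = Rational(-220, 9591)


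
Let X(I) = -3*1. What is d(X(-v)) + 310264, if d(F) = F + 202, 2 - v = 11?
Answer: 310463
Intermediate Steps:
v = -9 (v = 2 - 1*11 = 2 - 11 = -9)
X(I) = -3
d(F) = 202 + F
d(X(-v)) + 310264 = (202 - 3) + 310264 = 199 + 310264 = 310463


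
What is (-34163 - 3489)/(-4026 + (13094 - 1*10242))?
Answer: 18826/587 ≈ 32.072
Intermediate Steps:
(-34163 - 3489)/(-4026 + (13094 - 1*10242)) = -37652/(-4026 + (13094 - 10242)) = -37652/(-4026 + 2852) = -37652/(-1174) = -37652*(-1/1174) = 18826/587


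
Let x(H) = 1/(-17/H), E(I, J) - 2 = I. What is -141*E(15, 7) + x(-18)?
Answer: -40731/17 ≈ -2395.9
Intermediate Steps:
E(I, J) = 2 + I
x(H) = -H/17
-141*E(15, 7) + x(-18) = -141*(2 + 15) - 1/17*(-18) = -141*17 + 18/17 = -2397 + 18/17 = -40731/17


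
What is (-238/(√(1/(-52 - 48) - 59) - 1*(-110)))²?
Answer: 5664400/(1100 + I*√5901)² ≈ 4.6134 - 0.6475*I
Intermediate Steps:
(-238/(√(1/(-52 - 48) - 59) - 1*(-110)))² = (-238/(√(1/(-100) - 59) + 110))² = (-238/(√(-1/100 - 59) + 110))² = (-238/(√(-5901/100) + 110))² = (-238/(I*√5901/10 + 110))² = (-238/(110 + I*√5901/10))² = 56644/(110 + I*√5901/10)²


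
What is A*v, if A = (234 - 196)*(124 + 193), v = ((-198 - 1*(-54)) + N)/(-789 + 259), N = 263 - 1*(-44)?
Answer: -981749/265 ≈ -3704.7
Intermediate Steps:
N = 307 (N = 263 + 44 = 307)
v = -163/530 (v = ((-198 - 1*(-54)) + 307)/(-789 + 259) = ((-198 + 54) + 307)/(-530) = (-144 + 307)*(-1/530) = 163*(-1/530) = -163/530 ≈ -0.30755)
A = 12046 (A = 38*317 = 12046)
A*v = 12046*(-163/530) = -981749/265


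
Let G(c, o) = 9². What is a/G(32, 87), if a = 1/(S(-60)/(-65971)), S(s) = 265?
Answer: -65971/21465 ≈ -3.0734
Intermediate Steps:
G(c, o) = 81
a = -65971/265 (a = 1/(265/(-65971)) = 1/(265*(-1/65971)) = 1/(-265/65971) = -65971/265 ≈ -248.95)
a/G(32, 87) = -65971/265/81 = -65971/265*1/81 = -65971/21465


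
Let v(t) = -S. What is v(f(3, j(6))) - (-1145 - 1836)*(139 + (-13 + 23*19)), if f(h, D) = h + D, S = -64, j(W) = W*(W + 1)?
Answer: 1678367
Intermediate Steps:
j(W) = W*(1 + W)
f(h, D) = D + h
v(t) = 64 (v(t) = -1*(-64) = 64)
v(f(3, j(6))) - (-1145 - 1836)*(139 + (-13 + 23*19)) = 64 - (-1145 - 1836)*(139 + (-13 + 23*19)) = 64 - (-2981)*(139 + (-13 + 437)) = 64 - (-2981)*(139 + 424) = 64 - (-2981)*563 = 64 - 1*(-1678303) = 64 + 1678303 = 1678367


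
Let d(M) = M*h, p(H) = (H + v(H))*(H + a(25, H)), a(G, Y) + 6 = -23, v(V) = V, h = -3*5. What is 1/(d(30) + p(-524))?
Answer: 1/579094 ≈ 1.7268e-6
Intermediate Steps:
h = -15
a(G, Y) = -29 (a(G, Y) = -6 - 23 = -29)
p(H) = 2*H*(-29 + H) (p(H) = (H + H)*(H - 29) = (2*H)*(-29 + H) = 2*H*(-29 + H))
d(M) = -15*M (d(M) = M*(-15) = -15*M)
1/(d(30) + p(-524)) = 1/(-15*30 + 2*(-524)*(-29 - 524)) = 1/(-450 + 2*(-524)*(-553)) = 1/(-450 + 579544) = 1/579094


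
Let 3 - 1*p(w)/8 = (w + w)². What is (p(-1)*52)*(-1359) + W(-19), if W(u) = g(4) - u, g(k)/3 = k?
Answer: 565375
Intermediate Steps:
g(k) = 3*k
p(w) = 24 - 32*w² (p(w) = 24 - 8*(w + w)² = 24 - 8*4*w² = 24 - 32*w²)
W(u) = 12 - u (W(u) = 3*4 - u = 12 - u)
(p(-1)*52)*(-1359) + W(-19) = ((24 - 32*(-1)²)*52)*(-1359) + (12 - 1*(-19)) = ((24 - 32*1)*52)*(-1359) + (12 + 19) = ((24 - 32)*52)*(-1359) + 31 = -8*52*(-1359) + 31 = -416*(-1359) + 31 = 565344 + 31 = 565375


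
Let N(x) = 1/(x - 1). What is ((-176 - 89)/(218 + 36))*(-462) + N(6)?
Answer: 306202/635 ≈ 482.21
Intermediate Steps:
N(x) = 1/(-1 + x)
((-176 - 89)/(218 + 36))*(-462) + N(6) = ((-176 - 89)/(218 + 36))*(-462) + 1/(-1 + 6) = -265/254*(-462) + 1/5 = -265*1/254*(-462) + ⅕ = -265/254*(-462) + ⅕ = 61215/127 + ⅕ = 306202/635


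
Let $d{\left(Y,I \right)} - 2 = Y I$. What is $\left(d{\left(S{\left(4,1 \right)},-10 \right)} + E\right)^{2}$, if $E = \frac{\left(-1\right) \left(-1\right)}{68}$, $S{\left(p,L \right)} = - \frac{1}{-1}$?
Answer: $\frac{294849}{4624} \approx 63.765$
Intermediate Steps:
$S{\left(p,L \right)} = 1$ ($S{\left(p,L \right)} = \left(-1\right) \left(-1\right) = 1$)
$d{\left(Y,I \right)} = 2 + I Y$ ($d{\left(Y,I \right)} = 2 + Y I = 2 + I Y$)
$E = \frac{1}{68}$ ($E = 1 \cdot \frac{1}{68} = \frac{1}{68} \approx 0.014706$)
$\left(d{\left(S{\left(4,1 \right)},-10 \right)} + E\right)^{2} = \left(\left(2 - 10\right) + \frac{1}{68}\right)^{2} = \left(-8 + \frac{1}{68}\right)^{2} = \left(- \frac{543}{68}\right)^{2} = \frac{294849}{4624}$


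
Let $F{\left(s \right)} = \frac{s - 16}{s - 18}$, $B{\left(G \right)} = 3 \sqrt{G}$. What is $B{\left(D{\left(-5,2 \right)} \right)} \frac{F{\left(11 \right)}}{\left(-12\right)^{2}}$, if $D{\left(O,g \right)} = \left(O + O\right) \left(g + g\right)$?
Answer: $\frac{5 i \sqrt{10}}{168} \approx 0.094115 i$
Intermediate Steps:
$D{\left(O,g \right)} = 4 O g$ ($D{\left(O,g \right)} = 2 O 2 g = 4 O g$)
$F{\left(s \right)} = \frac{-16 + s}{-18 + s}$
$B{\left(D{\left(-5,2 \right)} \right)} \frac{F{\left(11 \right)}}{\left(-12\right)^{2}} = 3 \sqrt{4 \left(-5\right) 2} \frac{\frac{1}{-18 + 11} \left(-16 + 11\right)}{\left(-12\right)^{2}} = 3 \sqrt{-40} \frac{\frac{1}{-7} \left(-5\right)}{144} = 3 \cdot 2 i \sqrt{10} \left(- \frac{1}{7}\right) \left(-5\right) \frac{1}{144} = 6 i \sqrt{10} \cdot \frac{5}{7} \cdot \frac{1}{144} = 6 i \sqrt{10} \cdot \frac{5}{1008} = \frac{5 i \sqrt{10}}{168}$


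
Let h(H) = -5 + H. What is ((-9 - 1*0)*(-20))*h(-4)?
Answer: -1620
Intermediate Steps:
((-9 - 1*0)*(-20))*h(-4) = ((-9 - 1*0)*(-20))*(-5 - 4) = ((-9 + 0)*(-20))*(-9) = -9*(-20)*(-9) = 180*(-9) = -1620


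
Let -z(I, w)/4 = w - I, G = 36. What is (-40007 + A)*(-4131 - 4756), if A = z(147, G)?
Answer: 351596381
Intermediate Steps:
z(I, w) = -4*w + 4*I (z(I, w) = -4*(w - I) = -4*w + 4*I)
A = 444 (A = -4*36 + 4*147 = -144 + 588 = 444)
(-40007 + A)*(-4131 - 4756) = (-40007 + 444)*(-4131 - 4756) = -39563*(-8887) = 351596381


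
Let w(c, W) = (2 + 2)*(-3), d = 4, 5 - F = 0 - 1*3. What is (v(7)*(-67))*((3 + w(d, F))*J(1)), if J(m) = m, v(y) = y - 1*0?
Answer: 4221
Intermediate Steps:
F = 8 (F = 5 - (0 - 1*3) = 5 - (0 - 3) = 5 - 1*(-3) = 5 + 3 = 8)
v(y) = y (v(y) = y + 0 = y)
w(c, W) = -12 (w(c, W) = 4*(-3) = -12)
(v(7)*(-67))*((3 + w(d, F))*J(1)) = (7*(-67))*((3 - 12)*1) = -(-4221) = -469*(-9) = 4221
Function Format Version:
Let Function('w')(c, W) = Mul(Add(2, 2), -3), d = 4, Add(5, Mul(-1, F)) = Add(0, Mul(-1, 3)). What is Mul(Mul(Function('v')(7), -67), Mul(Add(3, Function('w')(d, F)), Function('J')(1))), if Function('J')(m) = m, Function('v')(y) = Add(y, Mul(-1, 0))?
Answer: 4221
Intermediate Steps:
F = 8 (F = Add(5, Mul(-1, Add(0, Mul(-1, 3)))) = Add(5, Mul(-1, Add(0, -3))) = Add(5, Mul(-1, -3)) = Add(5, 3) = 8)
Function('v')(y) = y (Function('v')(y) = Add(y, 0) = y)
Function('w')(c, W) = -12 (Function('w')(c, W) = Mul(4, -3) = -12)
Mul(Mul(Function('v')(7), -67), Mul(Add(3, Function('w')(d, F)), Function('J')(1))) = Mul(Mul(7, -67), Mul(Add(3, -12), 1)) = Mul(-469, Mul(-9, 1)) = Mul(-469, -9) = 4221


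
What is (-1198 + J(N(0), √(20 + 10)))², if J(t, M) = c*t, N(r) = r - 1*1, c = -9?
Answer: 1413721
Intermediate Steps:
N(r) = -1 + r (N(r) = r - 1 = -1 + r)
J(t, M) = -9*t
(-1198 + J(N(0), √(20 + 10)))² = (-1198 - 9*(-1 + 0))² = (-1198 - 9*(-1))² = (-1198 + 9)² = (-1189)² = 1413721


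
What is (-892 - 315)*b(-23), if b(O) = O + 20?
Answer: 3621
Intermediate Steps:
b(O) = 20 + O
(-892 - 315)*b(-23) = (-892 - 315)*(20 - 23) = -1207*(-3) = 3621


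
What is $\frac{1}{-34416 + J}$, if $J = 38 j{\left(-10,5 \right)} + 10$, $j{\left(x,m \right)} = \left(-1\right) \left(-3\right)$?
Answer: $- \frac{1}{34292} \approx -2.9161 \cdot 10^{-5}$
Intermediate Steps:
$j{\left(x,m \right)} = 3$
$J = 124$ ($J = 38 \cdot 3 + 10 = 114 + 10 = 124$)
$\frac{1}{-34416 + J} = \frac{1}{-34416 + 124} = \frac{1}{-34292} = - \frac{1}{34292}$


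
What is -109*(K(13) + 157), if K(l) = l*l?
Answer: -35534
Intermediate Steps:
K(l) = l²
-109*(K(13) + 157) = -109*(13² + 157) = -109*(169 + 157) = -109*326 = -35534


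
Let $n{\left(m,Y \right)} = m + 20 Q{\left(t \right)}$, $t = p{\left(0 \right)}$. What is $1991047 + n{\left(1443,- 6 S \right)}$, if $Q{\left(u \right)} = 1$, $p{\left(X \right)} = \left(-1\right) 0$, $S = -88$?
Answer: $1992510$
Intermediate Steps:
$p{\left(X \right)} = 0$
$t = 0$
$n{\left(m,Y \right)} = 20 + m$ ($n{\left(m,Y \right)} = m + 20 \cdot 1 = m + 20 = 20 + m$)
$1991047 + n{\left(1443,- 6 S \right)} = 1991047 + \left(20 + 1443\right) = 1991047 + 1463 = 1992510$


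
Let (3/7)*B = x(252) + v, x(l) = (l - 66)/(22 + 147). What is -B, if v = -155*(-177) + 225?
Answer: -10907694/169 ≈ -64543.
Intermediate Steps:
v = 27660 (v = 27435 + 225 = 27660)
x(l) = -66/169 + l/169 (x(l) = (-66 + l)/169 = (-66 + l)*(1/169) = -66/169 + l/169)
B = 10907694/169 (B = 7*((-66/169 + (1/169)*252) + 27660)/3 = 7*((-66/169 + 252/169) + 27660)/3 = 7*(186/169 + 27660)/3 = (7/3)*(4674726/169) = 10907694/169 ≈ 64543.)
-B = -1*10907694/169 = -10907694/169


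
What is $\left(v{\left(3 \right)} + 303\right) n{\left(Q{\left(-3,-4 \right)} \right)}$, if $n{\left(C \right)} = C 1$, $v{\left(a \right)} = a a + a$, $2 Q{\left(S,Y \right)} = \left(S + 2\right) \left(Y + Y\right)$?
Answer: $1260$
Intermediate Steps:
$Q{\left(S,Y \right)} = Y \left(2 + S\right)$ ($Q{\left(S,Y \right)} = \frac{\left(S + 2\right) \left(Y + Y\right)}{2} = \frac{\left(2 + S\right) 2 Y}{2} = \frac{2 Y \left(2 + S\right)}{2} = Y \left(2 + S\right)$)
$v{\left(a \right)} = a + a^{2}$ ($v{\left(a \right)} = a^{2} + a = a + a^{2}$)
$n{\left(C \right)} = C$
$\left(v{\left(3 \right)} + 303\right) n{\left(Q{\left(-3,-4 \right)} \right)} = \left(3 \left(1 + 3\right) + 303\right) \left(- 4 \left(2 - 3\right)\right) = \left(3 \cdot 4 + 303\right) \left(\left(-4\right) \left(-1\right)\right) = \left(12 + 303\right) 4 = 315 \cdot 4 = 1260$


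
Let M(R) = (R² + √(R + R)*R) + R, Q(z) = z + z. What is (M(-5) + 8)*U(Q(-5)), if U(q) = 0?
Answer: 0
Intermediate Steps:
Q(z) = 2*z
M(R) = R + R² + √2*R^(3/2) (M(R) = (R² + √(2*R)*R) + R = (R² + (√2*√R)*R) + R = (R² + √2*R^(3/2)) + R = R + R² + √2*R^(3/2))
(M(-5) + 8)*U(Q(-5)) = ((-5 + (-5)² + √2*(-5)^(3/2)) + 8)*0 = ((-5 + 25 + √2*(-5*I*√5)) + 8)*0 = ((-5 + 25 - 5*I*√10) + 8)*0 = ((20 - 5*I*√10) + 8)*0 = (28 - 5*I*√10)*0 = 0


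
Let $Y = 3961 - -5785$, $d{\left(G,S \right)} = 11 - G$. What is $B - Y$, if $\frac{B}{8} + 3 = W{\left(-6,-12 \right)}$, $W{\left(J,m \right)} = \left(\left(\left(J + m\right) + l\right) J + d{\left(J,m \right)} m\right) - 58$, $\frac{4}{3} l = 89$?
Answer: $-14206$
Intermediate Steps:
$l = \frac{267}{4}$ ($l = \frac{3}{4} \cdot 89 = \frac{267}{4} \approx 66.75$)
$Y = 9746$ ($Y = 3961 + 5785 = 9746$)
$W{\left(J,m \right)} = -58 + J \left(\frac{267}{4} + J + m\right) + m \left(11 - J\right)$ ($W{\left(J,m \right)} = \left(\left(\left(J + m\right) + \frac{267}{4}\right) J + \left(11 - J\right) m\right) - 58 = \left(\left(\frac{267}{4} + J + m\right) J + m \left(11 - J\right)\right) - 58 = \left(J \left(\frac{267}{4} + J + m\right) + m \left(11 - J\right)\right) - 58 = -58 + J \left(\frac{267}{4} + J + m\right) + m \left(11 - J\right)$)
$B = -4460$ ($B = -24 + 8 \left(-58 + \left(-6\right)^{2} + 11 \left(-12\right) + \frac{267}{4} \left(-6\right)\right) = -24 + 8 \left(-58 + 36 - 132 - \frac{801}{2}\right) = -24 + 8 \left(- \frac{1109}{2}\right) = -24 - 4436 = -4460$)
$B - Y = -4460 - 9746 = -14206$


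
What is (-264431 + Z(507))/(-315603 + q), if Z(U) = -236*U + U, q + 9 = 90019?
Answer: 383576/225593 ≈ 1.7003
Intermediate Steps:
q = 90010 (q = -9 + 90019 = 90010)
Z(U) = -235*U
(-264431 + Z(507))/(-315603 + q) = (-264431 - 235*507)/(-315603 + 90010) = (-264431 - 119145)/(-225593) = -383576*(-1/225593) = 383576/225593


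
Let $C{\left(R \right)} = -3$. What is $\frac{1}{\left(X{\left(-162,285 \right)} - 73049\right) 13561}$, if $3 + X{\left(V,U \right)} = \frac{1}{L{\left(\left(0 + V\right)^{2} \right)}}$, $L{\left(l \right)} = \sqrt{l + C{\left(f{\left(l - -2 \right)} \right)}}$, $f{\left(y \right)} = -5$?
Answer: $- \frac{1916957532}{1899049644452737943} - \frac{\sqrt{26241}}{1899049644452737943} \approx -1.0094 \cdot 10^{-9}$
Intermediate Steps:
$L{\left(l \right)} = \sqrt{-3 + l}$ ($L{\left(l \right)} = \sqrt{l - 3} = \sqrt{-3 + l}$)
$X{\left(V,U \right)} = -3 + \frac{1}{\sqrt{-3 + V^{2}}}$ ($X{\left(V,U \right)} = -3 + \frac{1}{\sqrt{-3 + \left(0 + V\right)^{2}}} = -3 + \frac{1}{\sqrt{-3 + V^{2}}}$)
$\frac{1}{\left(X{\left(-162,285 \right)} - 73049\right) 13561} = \frac{1}{\left(\left(-3 + \frac{1}{\sqrt{-3 + \left(-162\right)^{2}}}\right) - 73049\right) 13561} = \frac{1}{\left(-3 + \frac{1}{\sqrt{-3 + 26244}}\right) - 73049} \cdot \frac{1}{13561} = \frac{1}{\left(-3 + \frac{1}{\sqrt{26241}}\right) - 73049} \cdot \frac{1}{13561} = \frac{1}{\left(-3 + \frac{\sqrt{26241}}{26241}\right) - 73049} \cdot \frac{1}{13561} = \frac{1}{-73052 + \frac{\sqrt{26241}}{26241}} \cdot \frac{1}{13561} = \frac{1}{13561 \left(-73052 + \frac{\sqrt{26241}}{26241}\right)}$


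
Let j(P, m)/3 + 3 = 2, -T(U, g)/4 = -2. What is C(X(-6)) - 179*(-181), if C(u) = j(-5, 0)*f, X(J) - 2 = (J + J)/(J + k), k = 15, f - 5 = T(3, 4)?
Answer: 32360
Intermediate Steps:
T(U, g) = 8 (T(U, g) = -4*(-2) = 8)
j(P, m) = -3 (j(P, m) = -9 + 3*2 = -9 + 6 = -3)
f = 13 (f = 5 + 8 = 13)
X(J) = 2 + 2*J/(15 + J) (X(J) = 2 + (J + J)/(J + 15) = 2 + (2*J)/(15 + J) = 2 + 2*J/(15 + J))
C(u) = -39 (C(u) = -3*13 = -39)
C(X(-6)) - 179*(-181) = -39 - 179*(-181) = -39 + 32399 = 32360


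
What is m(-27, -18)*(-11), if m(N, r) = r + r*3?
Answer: 792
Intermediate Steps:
m(N, r) = 4*r (m(N, r) = r + 3*r = 4*r)
m(-27, -18)*(-11) = (4*(-18))*(-11) = -72*(-11) = 792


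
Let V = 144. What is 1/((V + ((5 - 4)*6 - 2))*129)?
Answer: 1/19092 ≈ 5.2378e-5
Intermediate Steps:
1/((V + ((5 - 4)*6 - 2))*129) = 1/((144 + ((5 - 4)*6 - 2))*129) = 1/((144 + (1*6 - 2))*129) = 1/((144 + (6 - 2))*129) = 1/((144 + 4)*129) = 1/(148*129) = 1/19092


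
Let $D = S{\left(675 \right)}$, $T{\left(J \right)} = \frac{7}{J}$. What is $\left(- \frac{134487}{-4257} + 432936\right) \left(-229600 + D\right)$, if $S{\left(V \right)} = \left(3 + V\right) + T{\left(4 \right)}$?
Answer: $- \frac{187525673454951}{1892} \approx -9.9115 \cdot 10^{10}$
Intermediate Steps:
$S{\left(V \right)} = \frac{19}{4} + V$ ($S{\left(V \right)} = \left(3 + V\right) + \frac{7}{4} = \frac{19}{4} + V$)
$D = \frac{2719}{4}$ ($D = \frac{19}{4} + 675 = \frac{2719}{4} \approx 679.75$)
$\left(- \frac{134487}{-4257} + 432936\right) \left(-229600 + D\right) = \left(- \frac{134487}{-4257} + 432936\right) \left(-229600 + \frac{2719}{4}\right) = \left(\left(-134487\right) \left(- \frac{1}{4257}\right) + 432936\right) \left(- \frac{915681}{4}\right) = \left(\frac{14943}{473} + 432936\right) \left(- \frac{915681}{4}\right) = \frac{204793671}{473} \left(- \frac{915681}{4}\right) = - \frac{187525673454951}{1892}$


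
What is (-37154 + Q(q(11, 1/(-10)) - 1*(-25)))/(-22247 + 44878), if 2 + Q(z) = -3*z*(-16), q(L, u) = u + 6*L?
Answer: -163964/113155 ≈ -1.4490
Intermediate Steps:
Q(z) = -2 + 48*z (Q(z) = -2 - 3*z*(-16) = -2 + 48*z)
(-37154 + Q(q(11, 1/(-10)) - 1*(-25)))/(-22247 + 44878) = (-37154 + (-2 + 48*((1/(-10) + 6*11) - 1*(-25))))/(-22247 + 44878) = (-37154 + (-2 + 48*((-⅒ + 66) + 25)))/22631 = (-37154 + (-2 + 48*(659/10 + 25)))*(1/22631) = (-37154 + (-2 + 48*(909/10)))*(1/22631) = (-37154 + (-2 + 21816/5))*(1/22631) = (-37154 + 21806/5)*(1/22631) = -163964/5*1/22631 = -163964/113155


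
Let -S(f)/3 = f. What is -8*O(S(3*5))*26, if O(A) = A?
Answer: 9360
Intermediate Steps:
S(f) = -3*f
-8*O(S(3*5))*26 = -(-24)*3*5*26 = -(-24)*15*26 = -8*(-45)*26 = 360*26 = 9360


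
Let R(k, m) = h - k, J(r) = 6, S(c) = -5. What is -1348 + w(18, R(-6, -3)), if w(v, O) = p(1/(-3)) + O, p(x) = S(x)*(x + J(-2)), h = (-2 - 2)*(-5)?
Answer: -4051/3 ≈ -1350.3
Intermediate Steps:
h = 20 (h = -4*(-5) = 20)
R(k, m) = 20 - k
p(x) = -30 - 5*x (p(x) = -5*(x + 6) = -5*(6 + x) = -30 - 5*x)
w(v, O) = -85/3 + O (w(v, O) = (-30 - 5/(-3)) + O = (-30 - 5*(-⅓)) + O = (-30 + 5/3) + O = -85/3 + O)
-1348 + w(18, R(-6, -3)) = -1348 + (-85/3 + (20 - 1*(-6))) = -1348 + (-85/3 + (20 + 6)) = -1348 + (-85/3 + 26) = -1348 - 7/3 = -4051/3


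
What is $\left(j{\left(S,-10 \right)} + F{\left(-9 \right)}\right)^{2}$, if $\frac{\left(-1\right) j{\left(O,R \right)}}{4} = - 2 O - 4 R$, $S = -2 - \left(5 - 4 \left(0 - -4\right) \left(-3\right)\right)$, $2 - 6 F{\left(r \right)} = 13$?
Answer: $\frac{13039321}{36} \approx 3.622 \cdot 10^{5}$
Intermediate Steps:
$F{\left(r \right)} = - \frac{11}{6}$ ($F{\left(r \right)} = \frac{1}{3} - \frac{13}{6} = - \frac{11}{6}$)
$S = -55$ ($S = -2 - \left(5 - 4 \left(0 + 4\right) \left(-3\right)\right) = -2 - \left(5 - 4 \cdot 4 \left(-3\right)\right) = -2 - \left(5 - 16 \left(-3\right)\right) = -2 - \left(5 - -48\right) = -2 - \left(5 + 48\right) = -2 - 53 = -55$)
$j{\left(O,R \right)} = 8 O + 16 R$ ($j{\left(O,R \right)} = - 4 \left(- 2 O - 4 R\right) = - 4 \left(- 4 R - 2 O\right) = 8 O + 16 R$)
$\left(j{\left(S,-10 \right)} + F{\left(-9 \right)}\right)^{2} = \left(\left(8 \left(-55\right) + 16 \left(-10\right)\right) - \frac{11}{6}\right)^{2} = \left(\left(-440 - 160\right) - \frac{11}{6}\right)^{2} = \left(-600 - \frac{11}{6}\right)^{2} = \left(- \frac{3611}{6}\right)^{2} = \frac{13039321}{36}$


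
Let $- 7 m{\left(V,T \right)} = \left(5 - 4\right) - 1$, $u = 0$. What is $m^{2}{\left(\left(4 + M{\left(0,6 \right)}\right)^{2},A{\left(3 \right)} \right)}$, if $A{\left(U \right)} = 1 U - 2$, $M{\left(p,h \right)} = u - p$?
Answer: $0$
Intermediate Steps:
$M{\left(p,h \right)} = - p$ ($M{\left(p,h \right)} = 0 - p = - p$)
$A{\left(U \right)} = -2 + U$ ($A{\left(U \right)} = U - 2 = -2 + U$)
$m{\left(V,T \right)} = 0$ ($m{\left(V,T \right)} = - \frac{\left(5 - 4\right) - 1}{7} = - \frac{1 - 1}{7} = \left(- \frac{1}{7}\right) 0 = 0$)
$m^{2}{\left(\left(4 + M{\left(0,6 \right)}\right)^{2},A{\left(3 \right)} \right)} = 0^{2} = 0$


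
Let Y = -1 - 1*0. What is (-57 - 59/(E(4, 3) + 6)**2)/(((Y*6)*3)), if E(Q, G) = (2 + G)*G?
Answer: 12598/3969 ≈ 3.1741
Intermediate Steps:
Y = -1 (Y = -1 + 0 = -1)
E(Q, G) = G*(2 + G)
(-57 - 59/(E(4, 3) + 6)**2)/(((Y*6)*3)) = (-57 - 59/(3*(2 + 3) + 6)**2)/((-1*6*3)) = (-57 - 59/(3*5 + 6)**2)/((-6*3)) = (-57 - 59/(15 + 6)**2)/(-18) = (-57 - 59/(21**2))*(-1/18) = (-57 - 59/441)*(-1/18) = -25196/441*(-1/18) = 12598/3969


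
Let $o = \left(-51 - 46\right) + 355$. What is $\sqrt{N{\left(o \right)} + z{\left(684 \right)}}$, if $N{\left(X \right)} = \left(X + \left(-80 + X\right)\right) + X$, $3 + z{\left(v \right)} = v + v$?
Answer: $\sqrt{2059} \approx 45.376$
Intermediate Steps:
$z{\left(v \right)} = -3 + 2 v$ ($z{\left(v \right)} = -3 + \left(v + v\right) = -3 + 2 v$)
$o = 258$ ($o = -97 + 355 = 258$)
$N{\left(X \right)} = -80 + 3 X$ ($N{\left(X \right)} = \left(-80 + 2 X\right) + X = -80 + 3 X$)
$\sqrt{N{\left(o \right)} + z{\left(684 \right)}} = \sqrt{\left(-80 + 3 \cdot 258\right) + \left(-3 + 2 \cdot 684\right)} = \sqrt{\left(-80 + 774\right) + \left(-3 + 1368\right)} = \sqrt{694 + 1365} = \sqrt{2059}$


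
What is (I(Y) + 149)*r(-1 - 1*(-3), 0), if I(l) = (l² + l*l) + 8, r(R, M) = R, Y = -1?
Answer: 318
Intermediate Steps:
I(l) = 8 + 2*l² (I(l) = (l² + l²) + 8 = 2*l² + 8 = 8 + 2*l²)
(I(Y) + 149)*r(-1 - 1*(-3), 0) = ((8 + 2*(-1)²) + 149)*(-1 - 1*(-3)) = ((8 + 2*1) + 149)*(-1 + 3) = ((8 + 2) + 149)*2 = (10 + 149)*2 = 159*2 = 318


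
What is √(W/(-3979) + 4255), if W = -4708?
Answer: √67385769587/3979 ≈ 65.239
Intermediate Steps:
√(W/(-3979) + 4255) = √(-4708/(-3979) + 4255) = √(-4708*(-1/3979) + 4255) = √(4708/3979 + 4255) = √(16935353/3979) = √67385769587/3979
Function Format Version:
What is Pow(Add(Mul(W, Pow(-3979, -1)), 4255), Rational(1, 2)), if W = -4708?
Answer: Mul(Rational(1, 3979), Pow(67385769587, Rational(1, 2))) ≈ 65.239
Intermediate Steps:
Pow(Add(Mul(W, Pow(-3979, -1)), 4255), Rational(1, 2)) = Pow(Add(Mul(-4708, Pow(-3979, -1)), 4255), Rational(1, 2)) = Pow(Add(Mul(-4708, Rational(-1, 3979)), 4255), Rational(1, 2)) = Pow(Add(Rational(4708, 3979), 4255), Rational(1, 2)) = Pow(Rational(16935353, 3979), Rational(1, 2)) = Mul(Rational(1, 3979), Pow(67385769587, Rational(1, 2)))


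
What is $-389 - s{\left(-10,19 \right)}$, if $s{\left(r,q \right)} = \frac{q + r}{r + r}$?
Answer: $- \frac{7771}{20} \approx -388.55$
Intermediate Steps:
$s{\left(r,q \right)} = \frac{q + r}{2 r}$
$-389 - s{\left(-10,19 \right)} = -389 - \frac{19 - 10}{2 \left(-10\right)} = -389 - \frac{1}{2} \left(- \frac{1}{10}\right) 9 = -389 - - \frac{9}{20} = -389 + \frac{9}{20} = - \frac{7771}{20}$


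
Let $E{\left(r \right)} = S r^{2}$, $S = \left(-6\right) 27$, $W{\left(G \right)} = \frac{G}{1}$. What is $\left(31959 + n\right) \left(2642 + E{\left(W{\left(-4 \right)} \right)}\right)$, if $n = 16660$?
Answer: $2430950$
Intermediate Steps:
$W{\left(G \right)} = G$ ($W{\left(G \right)} = G 1 = G$)
$S = -162$
$E{\left(r \right)} = - 162 r^{2}$
$\left(31959 + n\right) \left(2642 + E{\left(W{\left(-4 \right)} \right)}\right) = \left(31959 + 16660\right) \left(2642 - 162 \left(-4\right)^{2}\right) = 48619 \left(2642 - 2592\right) = 48619 \cdot 50 = 2430950$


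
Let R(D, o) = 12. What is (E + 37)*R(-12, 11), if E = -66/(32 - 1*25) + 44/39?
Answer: 31340/91 ≈ 344.40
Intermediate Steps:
E = -2266/273 (E = -66/(32 - 25) + 44*(1/39) = -66/7 + 44/39 = -2266/273 ≈ -8.3004)
(E + 37)*R(-12, 11) = (-2266/273 + 37)*12 = (7835/273)*12 = 31340/91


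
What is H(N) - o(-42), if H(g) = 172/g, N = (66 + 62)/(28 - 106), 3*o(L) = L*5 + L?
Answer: -333/16 ≈ -20.813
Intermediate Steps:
o(L) = 2*L (o(L) = (L*5 + L)/3 = (5*L + L)/3 = (6*L)/3 = 2*L)
N = -64/39 (N = 128/(-78) = 128*(-1/78) = -64/39 ≈ -1.6410)
H(N) - o(-42) = 172/(-64/39) - 2*(-42) = 172*(-39/64) - 1*(-84) = -1677/16 + 84 = -333/16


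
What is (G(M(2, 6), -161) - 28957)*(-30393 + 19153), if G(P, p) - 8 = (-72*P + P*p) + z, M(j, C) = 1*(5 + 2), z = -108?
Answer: 344933120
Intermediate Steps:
M(j, C) = 7 (M(j, C) = 1*7 = 7)
G(P, p) = -100 - 72*P + P*p (G(P, p) = 8 + ((-72*P + P*p) - 108) = 8 + (-108 - 72*P + P*p) = -100 - 72*P + P*p)
(G(M(2, 6), -161) - 28957)*(-30393 + 19153) = ((-100 - 72*7 + 7*(-161)) - 28957)*(-30393 + 19153) = ((-100 - 504 - 1127) - 28957)*(-11240) = (-1731 - 28957)*(-11240) = -30688*(-11240) = 344933120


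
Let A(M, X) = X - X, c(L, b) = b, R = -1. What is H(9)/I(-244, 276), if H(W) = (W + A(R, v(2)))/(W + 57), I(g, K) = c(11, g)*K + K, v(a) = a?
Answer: -1/491832 ≈ -2.0332e-6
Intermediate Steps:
A(M, X) = 0
I(g, K) = K + K*g (I(g, K) = g*K + K = K*g + K = K + K*g)
H(W) = W/(57 + W) (H(W) = (W + 0)/(W + 57) = W/(57 + W))
H(9)/I(-244, 276) = (9/(57 + 9))/((276*(1 - 244))) = (9/66)/((276*(-243))) = (9*(1/66))/(-67068) = (3/22)*(-1/67068) = -1/491832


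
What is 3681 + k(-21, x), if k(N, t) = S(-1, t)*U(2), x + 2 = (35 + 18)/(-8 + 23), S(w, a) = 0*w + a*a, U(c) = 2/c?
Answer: 828754/225 ≈ 3683.4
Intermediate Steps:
S(w, a) = a² (S(w, a) = 0 + a² = a²)
x = 23/15 (x = -2 + (35 + 18)/(-8 + 23) = -2 + 53/15 = 23/15 ≈ 1.5333)
k(N, t) = t² (k(N, t) = t²*(2/2) = t²*(2*(½)) = t²*1 = t²)
3681 + k(-21, x) = 3681 + (23/15)² = 3681 + 529/225 = 828754/225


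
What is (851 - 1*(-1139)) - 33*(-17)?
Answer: 2551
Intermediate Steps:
(851 - 1*(-1139)) - 33*(-17) = (851 + 1139) + 561 = 1990 + 561 = 2551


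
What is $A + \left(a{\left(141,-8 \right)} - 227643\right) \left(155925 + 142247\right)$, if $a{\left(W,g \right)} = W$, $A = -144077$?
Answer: $-67834870421$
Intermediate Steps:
$A + \left(a{\left(141,-8 \right)} - 227643\right) \left(155925 + 142247\right) = -144077 + \left(141 - 227643\right) \left(155925 + 142247\right) = -144077 - 67834726344 = -67834870421$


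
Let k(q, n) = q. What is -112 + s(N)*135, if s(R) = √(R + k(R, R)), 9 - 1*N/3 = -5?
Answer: -112 + 270*√21 ≈ 1125.3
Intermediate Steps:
N = 42 (N = 27 - 3*(-5) = 27 + 15 = 42)
s(R) = √2*√R (s(R) = √(R + R) = √(2*R) = √2*√R)
-112 + s(N)*135 = -112 + (√2*√42)*135 = -112 + (2*√21)*135 = -112 + 270*√21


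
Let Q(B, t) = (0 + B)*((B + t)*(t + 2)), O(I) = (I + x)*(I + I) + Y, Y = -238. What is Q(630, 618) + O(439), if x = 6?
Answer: 487859272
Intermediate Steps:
O(I) = -238 + 2*I*(6 + I) (O(I) = (I + 6)*(I + I) - 238 = (6 + I)*(2*I) - 238 = 2*I*(6 + I) - 238 = -238 + 2*I*(6 + I))
Q(B, t) = B*(2 + t)*(B + t) (Q(B, t) = B*((B + t)*(2 + t)) = B*((2 + t)*(B + t)) = B*(2 + t)*(B + t))
Q(630, 618) + O(439) = 630*(618² + 2*630 + 2*618 + 630*618) + (-238 + 2*439² + 12*439) = 630*(381924 + 1260 + 1236 + 389340) + (-238 + 2*192721 + 5268) = 630*773760 + (-238 + 385442 + 5268) = 487468800 + 390472 = 487859272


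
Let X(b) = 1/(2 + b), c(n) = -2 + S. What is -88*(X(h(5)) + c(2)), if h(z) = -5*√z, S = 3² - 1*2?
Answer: -4824/11 + 40*√5/11 ≈ -430.41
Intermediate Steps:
S = 7 (S = 9 - 2 = 7)
c(n) = 5 (c(n) = -2 + 7 = 5)
-88*(X(h(5)) + c(2)) = -88*(1/(2 - 5*√5) + 5) = -88*(5 + 1/(2 - 5*√5)) = -440 - 88/(2 - 5*√5)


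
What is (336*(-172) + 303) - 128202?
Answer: -185691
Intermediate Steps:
(336*(-172) + 303) - 128202 = (-57792 + 303) - 128202 = -57489 - 128202 = -185691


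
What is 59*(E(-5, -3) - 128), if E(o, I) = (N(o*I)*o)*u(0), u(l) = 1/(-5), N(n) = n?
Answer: -6667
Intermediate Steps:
u(l) = -⅕
E(o, I) = -I*o²/5 (E(o, I) = ((o*I)*o)*(-⅕) = ((I*o)*o)*(-⅕) = (I*o²)*(-⅕) = -I*o²/5)
59*(E(-5, -3) - 128) = 59*(-⅕*(-3)*(-5)² - 128) = 59*(-⅕*(-3)*25 - 128) = 59*(15 - 128) = 59*(-113) = -6667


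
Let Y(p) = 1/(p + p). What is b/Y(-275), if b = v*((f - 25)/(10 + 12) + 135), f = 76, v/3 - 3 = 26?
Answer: -6570675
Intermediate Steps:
v = 87 (v = 9 + 3*26 = 9 + 78 = 87)
Y(p) = 1/(2*p)
b = 262827/22 (b = 87*((76 - 25)/(10 + 12) + 135) = 87*(51/22 + 135) = 87*(3021/22) = 262827/22 ≈ 11947.)
b/Y(-275) = 262827/(22*(((1/2)/(-275)))) = 262827/(22*(((1/2)*(-1/275)))) = 262827/(22*(-1/550)) = (262827/22)*(-550) = -6570675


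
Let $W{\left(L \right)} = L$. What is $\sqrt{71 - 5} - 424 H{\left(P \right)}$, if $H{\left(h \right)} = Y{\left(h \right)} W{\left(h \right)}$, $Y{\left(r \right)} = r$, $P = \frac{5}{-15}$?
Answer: $- \frac{424}{9} + \sqrt{66} \approx -38.987$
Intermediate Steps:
$P = - \frac{1}{3}$ ($P = 5 \left(- \frac{1}{15}\right) = - \frac{1}{3} \approx -0.33333$)
$H{\left(h \right)} = h^{2}$ ($H{\left(h \right)} = h h = h^{2}$)
$\sqrt{71 - 5} - 424 H{\left(P \right)} = \sqrt{71 - 5} - 424 \left(- \frac{1}{3}\right)^{2} = \sqrt{66} - \frac{424}{9} = - \frac{424}{9} + \sqrt{66}$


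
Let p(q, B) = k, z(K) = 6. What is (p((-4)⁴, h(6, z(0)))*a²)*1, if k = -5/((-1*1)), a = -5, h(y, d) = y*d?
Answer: 125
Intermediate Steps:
h(y, d) = d*y
k = 5 (k = -5/(-1) = -5*(-1) = 5)
p(q, B) = 5
(p((-4)⁴, h(6, z(0)))*a²)*1 = (5*(-5)²)*1 = (5*25)*1 = 125*1 = 125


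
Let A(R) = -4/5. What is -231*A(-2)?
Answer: 924/5 ≈ 184.80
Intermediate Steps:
A(R) = -4/5 (A(R) = -4*1/5 = -4/5)
-231*A(-2) = -231*(-4/5) = 924/5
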